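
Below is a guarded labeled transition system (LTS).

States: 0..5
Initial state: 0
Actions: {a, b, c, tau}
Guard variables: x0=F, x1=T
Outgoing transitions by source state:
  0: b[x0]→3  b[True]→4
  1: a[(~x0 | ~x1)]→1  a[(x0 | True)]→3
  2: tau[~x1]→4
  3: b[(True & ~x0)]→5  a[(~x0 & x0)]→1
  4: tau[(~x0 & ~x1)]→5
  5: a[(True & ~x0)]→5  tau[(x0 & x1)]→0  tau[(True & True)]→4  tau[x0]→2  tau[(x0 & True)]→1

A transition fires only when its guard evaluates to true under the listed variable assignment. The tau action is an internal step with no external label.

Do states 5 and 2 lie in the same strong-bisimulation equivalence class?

Compute ~ classes (split until stable):
  π0 = {{0,1,2,3,4,5}}
  π1 = {{0,3},{1},{2,4},{5}}
  π2 = {{0},{1},{2,4},{3},{5}}
stable after 3 split(s): 5 block(s)
5∈{5}, 2∈{2,4}

Answer: NOT BISIMILAR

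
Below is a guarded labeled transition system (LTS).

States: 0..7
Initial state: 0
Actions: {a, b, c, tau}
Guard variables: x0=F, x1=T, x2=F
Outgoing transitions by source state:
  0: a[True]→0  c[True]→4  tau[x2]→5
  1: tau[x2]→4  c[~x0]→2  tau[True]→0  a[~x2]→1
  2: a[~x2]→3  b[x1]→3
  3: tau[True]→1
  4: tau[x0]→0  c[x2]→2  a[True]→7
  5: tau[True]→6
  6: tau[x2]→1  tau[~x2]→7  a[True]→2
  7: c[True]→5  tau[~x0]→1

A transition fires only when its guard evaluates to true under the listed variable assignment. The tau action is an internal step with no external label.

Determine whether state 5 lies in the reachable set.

Answer: REACHABLE

Analysis:
After dropping false guards: 14 live edges.
depth 0: {0}
depth 1: {4}  cumulative {0,4}
depth 2: {7}  cumulative {0,4,7}
depth 3: {1,5}  cumulative {0,1,4,5,7}
depth 4: {2,6}  cumulative {0,1,2,4,5,6,7}
depth 5: {3}  cumulative {0,1,2,3,4,5,6,7}
Reachable = {0,1,2,3,4,5,6,7}
trace reaching 5: c·a·c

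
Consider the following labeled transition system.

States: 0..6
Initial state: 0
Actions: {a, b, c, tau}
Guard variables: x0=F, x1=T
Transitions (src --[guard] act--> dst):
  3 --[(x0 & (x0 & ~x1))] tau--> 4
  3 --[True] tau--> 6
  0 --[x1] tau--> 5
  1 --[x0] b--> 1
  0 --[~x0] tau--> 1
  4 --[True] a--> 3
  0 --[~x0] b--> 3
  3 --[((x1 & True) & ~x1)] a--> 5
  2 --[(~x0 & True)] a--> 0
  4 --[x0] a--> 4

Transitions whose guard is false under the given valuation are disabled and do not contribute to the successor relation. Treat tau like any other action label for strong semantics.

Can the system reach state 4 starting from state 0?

Guard filter leaves 6 enabled edge(s).
depth 0: {0}
depth 1: {1,3,5}  now seen {0,1,3,5}
depth 2: {6}  now seen {0,1,3,5,6}
Reach set: {0,1,3,5,6}

Answer: UNREACHABLE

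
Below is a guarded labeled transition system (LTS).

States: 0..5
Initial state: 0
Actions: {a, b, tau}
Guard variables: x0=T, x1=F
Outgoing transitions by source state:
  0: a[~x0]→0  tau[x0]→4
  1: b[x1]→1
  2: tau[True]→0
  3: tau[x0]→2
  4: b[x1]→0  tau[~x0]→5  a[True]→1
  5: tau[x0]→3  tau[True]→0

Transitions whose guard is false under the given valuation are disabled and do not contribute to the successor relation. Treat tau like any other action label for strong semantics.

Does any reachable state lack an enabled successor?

Answer: DEADLOCK at state 1

Trace:
Reachable = {0,1,4}
  0: tau→4  [1 out]
  1: ∅  [deadlock]
  4: a→1  [1 out]
Path to 1: tau·a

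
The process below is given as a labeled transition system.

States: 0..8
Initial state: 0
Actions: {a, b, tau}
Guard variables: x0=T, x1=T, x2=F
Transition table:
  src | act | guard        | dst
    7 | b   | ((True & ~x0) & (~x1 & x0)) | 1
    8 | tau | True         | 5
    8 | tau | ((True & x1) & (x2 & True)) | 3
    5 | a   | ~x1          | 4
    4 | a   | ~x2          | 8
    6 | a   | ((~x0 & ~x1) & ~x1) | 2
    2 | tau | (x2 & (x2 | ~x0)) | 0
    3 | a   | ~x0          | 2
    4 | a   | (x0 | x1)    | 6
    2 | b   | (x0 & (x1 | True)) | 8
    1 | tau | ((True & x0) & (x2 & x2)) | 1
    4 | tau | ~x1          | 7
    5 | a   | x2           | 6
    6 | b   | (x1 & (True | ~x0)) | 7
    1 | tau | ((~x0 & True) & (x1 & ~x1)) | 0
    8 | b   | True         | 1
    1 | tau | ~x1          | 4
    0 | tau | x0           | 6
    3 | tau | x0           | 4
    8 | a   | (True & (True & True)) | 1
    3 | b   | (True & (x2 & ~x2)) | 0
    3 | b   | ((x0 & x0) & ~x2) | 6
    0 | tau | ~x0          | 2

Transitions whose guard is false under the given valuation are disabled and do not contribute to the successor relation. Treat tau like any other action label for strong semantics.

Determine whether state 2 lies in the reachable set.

Answer: UNREACHABLE

Analysis:
Guard filter leaves 10 enabled edge(s).
L0 = {0}
L1 = {6}  cumulative {0,6}
L2 = {7}  cumulative {0,6,7}
R = {0,6,7}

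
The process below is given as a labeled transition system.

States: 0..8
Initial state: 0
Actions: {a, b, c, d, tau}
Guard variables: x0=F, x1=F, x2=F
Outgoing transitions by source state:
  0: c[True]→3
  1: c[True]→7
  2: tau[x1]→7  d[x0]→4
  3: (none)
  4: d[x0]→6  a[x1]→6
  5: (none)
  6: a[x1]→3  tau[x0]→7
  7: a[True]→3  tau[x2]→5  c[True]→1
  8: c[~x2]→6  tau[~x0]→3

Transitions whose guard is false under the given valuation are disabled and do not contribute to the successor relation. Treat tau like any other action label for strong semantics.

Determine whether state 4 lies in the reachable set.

6 transition(s) survive guard evaluation.
depth 0: {0}
depth 1: {3}  now seen {0,3}
Reach set: {0,3}

Answer: UNREACHABLE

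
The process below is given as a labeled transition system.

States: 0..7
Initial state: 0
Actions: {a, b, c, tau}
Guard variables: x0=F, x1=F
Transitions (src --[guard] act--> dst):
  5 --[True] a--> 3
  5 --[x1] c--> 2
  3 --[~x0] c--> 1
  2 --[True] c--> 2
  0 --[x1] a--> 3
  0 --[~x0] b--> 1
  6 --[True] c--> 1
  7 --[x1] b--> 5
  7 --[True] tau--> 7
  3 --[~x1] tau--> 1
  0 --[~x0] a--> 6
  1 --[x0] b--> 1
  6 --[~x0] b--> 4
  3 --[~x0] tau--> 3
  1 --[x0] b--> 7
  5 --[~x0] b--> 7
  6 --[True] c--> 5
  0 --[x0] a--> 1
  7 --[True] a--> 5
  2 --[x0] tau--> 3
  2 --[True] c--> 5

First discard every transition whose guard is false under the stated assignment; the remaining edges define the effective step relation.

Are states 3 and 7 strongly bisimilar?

Refine partition for ~:
  round 0: {{0,1,2,3,4,5,6,7}}
  round 1: {{0,5},{1,4},{2},{3},{6},{7}}
  round 2: {{0},{1,4},{2},{3},{5},{6},{7}}
stable after 3 split(s): 7 block(s)
3∈{3}, 7∈{7}

Answer: NOT BISIMILAR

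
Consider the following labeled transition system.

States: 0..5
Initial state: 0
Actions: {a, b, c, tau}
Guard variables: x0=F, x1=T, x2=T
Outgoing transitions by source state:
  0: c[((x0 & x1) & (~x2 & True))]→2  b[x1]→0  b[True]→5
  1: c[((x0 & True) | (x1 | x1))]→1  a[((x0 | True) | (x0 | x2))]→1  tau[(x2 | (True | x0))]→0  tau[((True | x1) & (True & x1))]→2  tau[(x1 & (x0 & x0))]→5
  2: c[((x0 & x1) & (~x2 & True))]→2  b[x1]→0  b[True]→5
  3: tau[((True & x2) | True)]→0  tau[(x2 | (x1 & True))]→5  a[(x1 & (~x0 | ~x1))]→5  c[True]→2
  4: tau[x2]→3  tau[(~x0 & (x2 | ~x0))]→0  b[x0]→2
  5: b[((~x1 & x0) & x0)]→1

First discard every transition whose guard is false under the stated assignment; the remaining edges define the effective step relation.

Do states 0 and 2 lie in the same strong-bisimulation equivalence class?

Refine partition for ~:
  π0 = {{0,1,2,3,4,5}}
  π1 = {{0,2},{1,3},{4},{5}}
  π2 = {{0,2},{1},{3},{4},{5}}
Fixed point at round 3; 5 class(es).
0∈{0,2}, 2∈{0,2}

Answer: BISIMILAR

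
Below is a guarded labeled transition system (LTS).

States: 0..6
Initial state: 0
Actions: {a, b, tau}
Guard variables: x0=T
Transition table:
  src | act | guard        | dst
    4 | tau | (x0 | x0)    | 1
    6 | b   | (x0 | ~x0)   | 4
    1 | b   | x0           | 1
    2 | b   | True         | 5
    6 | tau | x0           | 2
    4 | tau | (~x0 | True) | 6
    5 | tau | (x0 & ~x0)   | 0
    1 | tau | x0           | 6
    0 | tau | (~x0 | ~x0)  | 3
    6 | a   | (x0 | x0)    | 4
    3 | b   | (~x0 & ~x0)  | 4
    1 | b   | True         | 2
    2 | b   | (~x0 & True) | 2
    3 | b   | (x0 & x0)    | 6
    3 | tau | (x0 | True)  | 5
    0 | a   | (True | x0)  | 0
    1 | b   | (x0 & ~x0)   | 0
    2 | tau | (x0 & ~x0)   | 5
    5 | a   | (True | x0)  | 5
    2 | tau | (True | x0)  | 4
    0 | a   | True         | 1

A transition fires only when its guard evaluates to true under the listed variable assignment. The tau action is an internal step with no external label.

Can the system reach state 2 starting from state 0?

Answer: REACHABLE

Analysis:
After dropping false guards: 15 live edges.
L0 = {0}
L1 = {1}  now seen {0,1}
L2 = {2,6}  now seen {0,1,2,6}
L3 = {4,5}  now seen {0,1,2,4,5,6}
Reachable = {0,1,2,4,5,6}
witness 2: a·b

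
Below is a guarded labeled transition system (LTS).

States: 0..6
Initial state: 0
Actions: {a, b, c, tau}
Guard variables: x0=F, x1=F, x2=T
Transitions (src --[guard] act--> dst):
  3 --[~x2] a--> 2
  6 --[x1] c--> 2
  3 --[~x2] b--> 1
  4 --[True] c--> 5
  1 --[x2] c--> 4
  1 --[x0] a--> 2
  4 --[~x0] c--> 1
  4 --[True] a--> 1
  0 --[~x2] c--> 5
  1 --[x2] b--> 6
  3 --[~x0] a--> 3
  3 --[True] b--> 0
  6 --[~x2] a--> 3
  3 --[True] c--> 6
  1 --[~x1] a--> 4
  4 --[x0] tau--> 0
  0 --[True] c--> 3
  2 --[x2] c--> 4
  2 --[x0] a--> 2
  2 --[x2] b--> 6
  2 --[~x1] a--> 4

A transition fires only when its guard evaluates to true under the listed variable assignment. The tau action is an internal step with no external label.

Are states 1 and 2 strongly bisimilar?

Answer: BISIMILAR

Working:
Compute ~ classes (split until stable):
  P[0] = {{0,1,2,3,4,5,6}}
  P[1] = {{0},{1,2,3},{4},{5,6}}
  P[2] = {{0},{1,2},{3},{4},{5,6}}
5 equivalence class(es) (converged in 3)
1∈{1,2}, 2∈{1,2}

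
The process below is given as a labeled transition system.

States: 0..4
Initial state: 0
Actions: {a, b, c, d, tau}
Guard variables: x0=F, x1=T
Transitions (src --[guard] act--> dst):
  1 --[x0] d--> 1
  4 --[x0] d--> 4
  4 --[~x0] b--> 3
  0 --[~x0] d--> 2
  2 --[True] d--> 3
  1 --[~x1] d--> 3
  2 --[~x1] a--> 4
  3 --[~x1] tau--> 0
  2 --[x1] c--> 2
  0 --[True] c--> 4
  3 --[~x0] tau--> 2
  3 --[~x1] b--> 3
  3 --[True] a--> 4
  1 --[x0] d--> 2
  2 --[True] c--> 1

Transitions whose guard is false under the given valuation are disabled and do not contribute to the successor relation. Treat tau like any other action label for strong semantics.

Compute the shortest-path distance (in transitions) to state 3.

Answer: 2

Analysis:
Breadth-first toward 3:
  depth 0: {0}
  depth 1: {2,4}
  depth 2: {1,3}
first hit 3 at d=2 via c·b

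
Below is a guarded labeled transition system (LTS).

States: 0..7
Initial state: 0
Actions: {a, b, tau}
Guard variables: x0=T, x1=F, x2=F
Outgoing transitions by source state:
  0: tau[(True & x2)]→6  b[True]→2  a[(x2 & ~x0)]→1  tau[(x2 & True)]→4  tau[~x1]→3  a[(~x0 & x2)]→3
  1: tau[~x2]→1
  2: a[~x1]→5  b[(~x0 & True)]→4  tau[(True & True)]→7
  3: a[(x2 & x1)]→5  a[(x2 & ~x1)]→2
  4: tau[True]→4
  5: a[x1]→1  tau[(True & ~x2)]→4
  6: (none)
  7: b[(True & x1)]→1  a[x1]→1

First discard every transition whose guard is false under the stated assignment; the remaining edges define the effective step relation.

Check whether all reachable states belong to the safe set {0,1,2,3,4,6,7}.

Safe = {0,1,2,3,4,6,7}
Reach set: {0,2,3,4,5,7}
  0: safe
  2: safe
  3: safe
  4: safe
  5: VIOLATES
  7: safe
counterexample path to 5: b·a

Answer: INVARIANT VIOLATED at state 5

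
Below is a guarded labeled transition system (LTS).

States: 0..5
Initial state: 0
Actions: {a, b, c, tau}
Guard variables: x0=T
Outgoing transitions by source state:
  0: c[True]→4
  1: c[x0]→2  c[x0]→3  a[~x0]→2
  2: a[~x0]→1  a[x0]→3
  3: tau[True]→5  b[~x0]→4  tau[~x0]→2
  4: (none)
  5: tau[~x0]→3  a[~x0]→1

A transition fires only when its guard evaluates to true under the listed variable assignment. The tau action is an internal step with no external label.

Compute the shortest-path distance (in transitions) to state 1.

BFS to 1:
  L0 = {0}
  L1 = {4}
1 never appears.

Answer: UNREACHABLE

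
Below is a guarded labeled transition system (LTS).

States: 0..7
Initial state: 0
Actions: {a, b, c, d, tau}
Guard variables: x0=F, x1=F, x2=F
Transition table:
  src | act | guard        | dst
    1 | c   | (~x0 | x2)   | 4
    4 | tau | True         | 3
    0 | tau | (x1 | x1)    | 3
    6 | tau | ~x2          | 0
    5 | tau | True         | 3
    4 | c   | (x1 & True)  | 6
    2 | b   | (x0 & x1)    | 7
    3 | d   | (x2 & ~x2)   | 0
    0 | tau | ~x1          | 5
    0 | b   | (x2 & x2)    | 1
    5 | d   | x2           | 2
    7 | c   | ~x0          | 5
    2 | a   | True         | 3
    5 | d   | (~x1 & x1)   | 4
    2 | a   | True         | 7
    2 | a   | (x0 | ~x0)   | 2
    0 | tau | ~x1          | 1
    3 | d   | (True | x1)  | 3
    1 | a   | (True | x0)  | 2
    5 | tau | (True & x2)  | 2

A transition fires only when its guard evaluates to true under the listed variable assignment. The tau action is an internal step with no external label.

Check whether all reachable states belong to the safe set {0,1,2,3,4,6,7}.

Allowed set {0,1,2,3,4,6,7}
Reachable = {0,1,2,3,4,5,7}
  0: ✓
  1: ✓
  2: ✓
  3: ✓
  4: ✓
  5: ✗ unsafe
  7: ✓
witness against invariant: tau → 5

Answer: INVARIANT VIOLATED at state 5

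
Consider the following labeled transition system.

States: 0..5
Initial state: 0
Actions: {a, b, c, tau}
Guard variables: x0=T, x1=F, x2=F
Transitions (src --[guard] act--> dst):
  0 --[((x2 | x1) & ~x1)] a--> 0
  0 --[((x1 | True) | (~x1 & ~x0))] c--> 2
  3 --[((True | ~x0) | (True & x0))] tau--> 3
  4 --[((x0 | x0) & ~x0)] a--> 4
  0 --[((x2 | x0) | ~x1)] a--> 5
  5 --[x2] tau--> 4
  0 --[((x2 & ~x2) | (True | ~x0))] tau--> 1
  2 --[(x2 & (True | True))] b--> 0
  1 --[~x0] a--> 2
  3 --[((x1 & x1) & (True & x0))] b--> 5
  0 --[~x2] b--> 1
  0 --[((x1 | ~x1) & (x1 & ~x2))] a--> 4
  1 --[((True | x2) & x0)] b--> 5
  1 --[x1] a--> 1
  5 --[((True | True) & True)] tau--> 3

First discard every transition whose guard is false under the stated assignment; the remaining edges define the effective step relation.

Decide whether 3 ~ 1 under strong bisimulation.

Answer: NOT BISIMILAR

Working:
Bisimulation quotient by refinement:
  P[0] = {{0,1,2,3,4,5}}
  P[1] = {{0},{1},{2,4},{3,5}}
4 equivalence class(es) (converged in 2)
class of 3: {3,5}; class of 1: {1}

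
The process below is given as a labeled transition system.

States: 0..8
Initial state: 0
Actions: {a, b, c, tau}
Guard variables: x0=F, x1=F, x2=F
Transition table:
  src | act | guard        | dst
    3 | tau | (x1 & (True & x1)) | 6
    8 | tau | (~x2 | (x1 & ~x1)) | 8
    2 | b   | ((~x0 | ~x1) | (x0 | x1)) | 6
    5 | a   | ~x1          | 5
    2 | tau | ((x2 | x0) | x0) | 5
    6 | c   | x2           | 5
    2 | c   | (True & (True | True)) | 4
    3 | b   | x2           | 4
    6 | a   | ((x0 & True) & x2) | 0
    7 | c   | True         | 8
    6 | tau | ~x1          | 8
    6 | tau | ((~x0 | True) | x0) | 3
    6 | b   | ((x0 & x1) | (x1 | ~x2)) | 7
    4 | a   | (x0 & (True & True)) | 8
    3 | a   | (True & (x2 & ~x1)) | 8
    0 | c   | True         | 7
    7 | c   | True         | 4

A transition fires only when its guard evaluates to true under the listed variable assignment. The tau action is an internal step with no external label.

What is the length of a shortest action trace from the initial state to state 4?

Answer: 2

Analysis:
Layered search for 4:
  L0 = {0}
  L1 = {7}
  L2 = {4,8}
4 enters at depth 2; path c·c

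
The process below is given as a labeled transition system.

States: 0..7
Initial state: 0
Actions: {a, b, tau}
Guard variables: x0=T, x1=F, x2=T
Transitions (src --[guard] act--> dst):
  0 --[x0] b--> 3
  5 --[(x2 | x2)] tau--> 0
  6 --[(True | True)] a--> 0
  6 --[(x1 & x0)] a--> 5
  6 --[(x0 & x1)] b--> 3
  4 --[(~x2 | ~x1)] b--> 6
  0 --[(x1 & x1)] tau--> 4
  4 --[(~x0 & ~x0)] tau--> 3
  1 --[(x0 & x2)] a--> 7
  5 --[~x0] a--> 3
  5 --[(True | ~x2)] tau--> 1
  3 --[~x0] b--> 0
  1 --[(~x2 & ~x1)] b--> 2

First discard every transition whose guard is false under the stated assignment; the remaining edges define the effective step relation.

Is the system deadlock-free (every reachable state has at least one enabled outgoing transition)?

Reachable = {0,3}
  0: b→3  [1 exit(s)]
  3: ∅  [no exit]
trace reaching 3: b

Answer: DEADLOCK at state 3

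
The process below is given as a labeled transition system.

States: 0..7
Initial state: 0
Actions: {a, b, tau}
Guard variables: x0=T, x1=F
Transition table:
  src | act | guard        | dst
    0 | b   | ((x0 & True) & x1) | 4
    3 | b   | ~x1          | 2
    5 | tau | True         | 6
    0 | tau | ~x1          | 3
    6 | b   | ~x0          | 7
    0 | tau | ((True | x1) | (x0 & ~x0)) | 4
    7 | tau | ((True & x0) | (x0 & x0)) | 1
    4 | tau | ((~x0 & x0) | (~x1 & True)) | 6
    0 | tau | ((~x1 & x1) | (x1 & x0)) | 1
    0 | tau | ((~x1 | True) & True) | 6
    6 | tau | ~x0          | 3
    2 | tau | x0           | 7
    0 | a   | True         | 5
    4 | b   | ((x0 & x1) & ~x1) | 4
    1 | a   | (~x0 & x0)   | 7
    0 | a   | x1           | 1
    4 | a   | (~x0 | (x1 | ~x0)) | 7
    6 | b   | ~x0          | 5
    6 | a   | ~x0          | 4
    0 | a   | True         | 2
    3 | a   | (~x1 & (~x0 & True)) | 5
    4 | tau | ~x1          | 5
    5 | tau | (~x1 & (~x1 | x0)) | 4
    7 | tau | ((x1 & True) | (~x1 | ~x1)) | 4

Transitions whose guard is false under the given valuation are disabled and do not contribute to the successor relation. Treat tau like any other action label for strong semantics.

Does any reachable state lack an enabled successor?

Reachable = {0,1,2,3,4,5,6,7}
  0: a→2  a→5  tau→3  tau→4  tau→6  [5 out]
  1: ∅  [STUCK]
  2: tau→7  [1 out]
  3: b→2  [1 out]
  4: tau→5  tau→6  [2 out]
  5: tau→4  tau→6  [2 out]
  6: ∅  [STUCK]
  7: tau→1  tau→4  [2 out]
Path to 1: a·tau·tau

Answer: DEADLOCK at state 1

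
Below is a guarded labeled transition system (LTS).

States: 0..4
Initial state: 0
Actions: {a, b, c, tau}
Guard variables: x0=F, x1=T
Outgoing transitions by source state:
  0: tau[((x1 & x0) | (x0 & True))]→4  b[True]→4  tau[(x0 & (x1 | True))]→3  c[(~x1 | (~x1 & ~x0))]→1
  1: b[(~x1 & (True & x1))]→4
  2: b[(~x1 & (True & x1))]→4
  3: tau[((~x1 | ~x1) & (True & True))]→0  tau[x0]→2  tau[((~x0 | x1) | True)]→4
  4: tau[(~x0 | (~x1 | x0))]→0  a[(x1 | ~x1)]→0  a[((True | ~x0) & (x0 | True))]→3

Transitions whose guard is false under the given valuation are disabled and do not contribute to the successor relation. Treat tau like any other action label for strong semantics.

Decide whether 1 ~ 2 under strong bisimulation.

Answer: BISIMILAR

Analysis:
Refine partition for ~:
  round 0: {{0,1,2,3,4}}
  round 1: {{0},{1,2},{3},{4}}
Fixed point at round 2; 4 class(es).
class of 1: {1,2}; class of 2: {1,2}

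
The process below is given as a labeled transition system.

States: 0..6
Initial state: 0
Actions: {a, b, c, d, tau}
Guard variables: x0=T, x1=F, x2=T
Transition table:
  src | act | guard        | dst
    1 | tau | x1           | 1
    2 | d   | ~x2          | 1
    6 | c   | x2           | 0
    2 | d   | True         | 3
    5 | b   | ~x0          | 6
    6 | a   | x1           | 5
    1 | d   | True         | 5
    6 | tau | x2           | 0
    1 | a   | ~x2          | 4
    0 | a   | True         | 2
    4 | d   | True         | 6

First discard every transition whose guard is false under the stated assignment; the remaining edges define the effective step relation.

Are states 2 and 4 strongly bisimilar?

Bisimulation quotient by refinement:
  P[0] = {{0,1,2,3,4,5,6}}
  P[1] = {{0},{1,2,4},{3,5},{6}}
  P[2] = {{0},{1,2},{3,5},{4},{6}}
Fixed point at round 3; 5 class(es).
2∈{1,2}, 4∈{4}

Answer: NOT BISIMILAR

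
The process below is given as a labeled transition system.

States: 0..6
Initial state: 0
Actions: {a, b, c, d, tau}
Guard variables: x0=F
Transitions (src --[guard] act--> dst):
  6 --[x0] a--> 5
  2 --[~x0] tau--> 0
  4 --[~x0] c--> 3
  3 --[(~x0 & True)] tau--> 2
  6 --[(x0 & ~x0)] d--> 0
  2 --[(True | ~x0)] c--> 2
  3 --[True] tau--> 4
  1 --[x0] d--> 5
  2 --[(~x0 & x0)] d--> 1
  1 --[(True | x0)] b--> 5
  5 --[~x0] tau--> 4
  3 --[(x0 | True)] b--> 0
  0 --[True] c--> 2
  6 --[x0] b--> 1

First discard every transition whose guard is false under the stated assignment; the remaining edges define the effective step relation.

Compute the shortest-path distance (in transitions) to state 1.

Layered search for 1:
  depth 0: {0}
  depth 1: {2}
1 never appears.

Answer: UNREACHABLE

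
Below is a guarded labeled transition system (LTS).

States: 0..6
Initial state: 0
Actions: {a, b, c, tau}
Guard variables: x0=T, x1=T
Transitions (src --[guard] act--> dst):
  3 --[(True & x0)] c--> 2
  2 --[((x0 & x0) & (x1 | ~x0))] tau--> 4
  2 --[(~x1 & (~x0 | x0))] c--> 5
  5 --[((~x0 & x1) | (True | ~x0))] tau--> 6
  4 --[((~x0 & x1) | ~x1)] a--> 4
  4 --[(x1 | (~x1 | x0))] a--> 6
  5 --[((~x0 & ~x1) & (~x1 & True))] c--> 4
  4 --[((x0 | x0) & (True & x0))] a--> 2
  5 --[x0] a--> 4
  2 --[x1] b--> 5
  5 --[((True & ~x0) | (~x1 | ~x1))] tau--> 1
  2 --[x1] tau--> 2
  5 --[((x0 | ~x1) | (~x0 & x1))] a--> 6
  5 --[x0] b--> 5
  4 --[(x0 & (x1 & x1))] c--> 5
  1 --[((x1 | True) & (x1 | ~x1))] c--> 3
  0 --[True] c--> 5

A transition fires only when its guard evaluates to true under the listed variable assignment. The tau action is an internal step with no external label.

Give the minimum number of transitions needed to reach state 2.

Breadth-first toward 2:
  L0 = {0}
  L1 = {5}
  L2 = {4,6}
  L3 = {2}
2 enters at depth 3; path c·a·a

Answer: 3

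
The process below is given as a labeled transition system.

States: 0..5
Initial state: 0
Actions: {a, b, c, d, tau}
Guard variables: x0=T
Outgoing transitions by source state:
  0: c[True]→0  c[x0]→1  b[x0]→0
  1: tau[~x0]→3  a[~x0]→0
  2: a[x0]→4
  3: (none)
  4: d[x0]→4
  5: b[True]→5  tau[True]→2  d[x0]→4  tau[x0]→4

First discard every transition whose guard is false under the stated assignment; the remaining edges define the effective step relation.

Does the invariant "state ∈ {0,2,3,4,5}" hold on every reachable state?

Safe = {0,2,3,4,5}
Reachable = {0,1}
  0: safe
  1: outside
witness against invariant: c → 1

Answer: INVARIANT VIOLATED at state 1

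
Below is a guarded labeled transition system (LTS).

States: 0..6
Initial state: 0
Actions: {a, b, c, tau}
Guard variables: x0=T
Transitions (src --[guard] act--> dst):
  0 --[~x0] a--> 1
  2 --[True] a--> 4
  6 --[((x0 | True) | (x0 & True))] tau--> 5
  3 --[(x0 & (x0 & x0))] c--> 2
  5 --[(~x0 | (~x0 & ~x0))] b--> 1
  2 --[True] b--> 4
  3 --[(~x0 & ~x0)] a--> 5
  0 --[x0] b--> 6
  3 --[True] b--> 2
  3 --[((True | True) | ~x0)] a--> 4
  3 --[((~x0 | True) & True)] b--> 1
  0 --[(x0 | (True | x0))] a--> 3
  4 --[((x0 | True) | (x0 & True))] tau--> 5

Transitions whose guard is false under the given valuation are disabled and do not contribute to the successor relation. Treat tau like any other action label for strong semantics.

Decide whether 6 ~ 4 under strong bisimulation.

Bisimulation quotient by refinement:
  π0 = {{0,1,2,3,4,5,6}}
  π1 = {{0,2},{1,5},{3},{4,6}}
  π2 = {{0},{1,5},{2},{3},{4,6}}
stable after 3 split(s): 5 block(s)
6∈{4,6}, 4∈{4,6}

Answer: BISIMILAR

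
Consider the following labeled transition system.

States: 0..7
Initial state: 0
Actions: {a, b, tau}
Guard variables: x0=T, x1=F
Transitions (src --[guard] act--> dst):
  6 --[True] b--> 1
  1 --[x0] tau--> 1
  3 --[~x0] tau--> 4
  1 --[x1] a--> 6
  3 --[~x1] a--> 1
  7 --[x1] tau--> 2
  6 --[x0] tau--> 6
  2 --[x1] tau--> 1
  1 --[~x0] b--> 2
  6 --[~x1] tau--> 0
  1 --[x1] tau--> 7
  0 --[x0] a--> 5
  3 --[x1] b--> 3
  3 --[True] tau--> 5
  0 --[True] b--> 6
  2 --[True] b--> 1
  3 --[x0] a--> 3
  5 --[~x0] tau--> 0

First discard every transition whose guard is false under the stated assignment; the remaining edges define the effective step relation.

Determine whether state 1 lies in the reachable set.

Answer: REACHABLE

Working:
Guard filter leaves 10 enabled edge(s).
L0 = {0}
L1 = {5,6}  total {0,5,6}
L2 = {1}  total {0,1,5,6}
Reach set: {0,1,5,6}
witness 1: b·b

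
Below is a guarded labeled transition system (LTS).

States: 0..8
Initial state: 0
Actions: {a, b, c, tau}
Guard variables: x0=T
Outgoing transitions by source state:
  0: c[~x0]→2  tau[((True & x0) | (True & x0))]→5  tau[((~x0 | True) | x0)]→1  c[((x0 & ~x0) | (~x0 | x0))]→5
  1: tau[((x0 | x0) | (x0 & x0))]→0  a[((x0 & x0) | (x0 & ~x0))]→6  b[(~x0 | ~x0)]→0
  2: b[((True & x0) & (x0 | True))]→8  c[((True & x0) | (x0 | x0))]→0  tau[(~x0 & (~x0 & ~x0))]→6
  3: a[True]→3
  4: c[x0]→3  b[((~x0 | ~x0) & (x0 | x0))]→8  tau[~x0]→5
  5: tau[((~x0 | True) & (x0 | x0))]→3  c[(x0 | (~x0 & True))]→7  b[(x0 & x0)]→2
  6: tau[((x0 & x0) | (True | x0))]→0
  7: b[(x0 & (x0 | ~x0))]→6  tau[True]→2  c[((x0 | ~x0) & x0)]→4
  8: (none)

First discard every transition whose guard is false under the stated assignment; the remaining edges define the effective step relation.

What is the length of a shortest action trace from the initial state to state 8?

Answer: 3

Analysis:
BFS to 8:
  depth 0: {0}
  depth 1: {1,5}
  depth 2: {2,3,6,7}
  depth 3: {4,8}
8 enters at depth 3; path c·b·b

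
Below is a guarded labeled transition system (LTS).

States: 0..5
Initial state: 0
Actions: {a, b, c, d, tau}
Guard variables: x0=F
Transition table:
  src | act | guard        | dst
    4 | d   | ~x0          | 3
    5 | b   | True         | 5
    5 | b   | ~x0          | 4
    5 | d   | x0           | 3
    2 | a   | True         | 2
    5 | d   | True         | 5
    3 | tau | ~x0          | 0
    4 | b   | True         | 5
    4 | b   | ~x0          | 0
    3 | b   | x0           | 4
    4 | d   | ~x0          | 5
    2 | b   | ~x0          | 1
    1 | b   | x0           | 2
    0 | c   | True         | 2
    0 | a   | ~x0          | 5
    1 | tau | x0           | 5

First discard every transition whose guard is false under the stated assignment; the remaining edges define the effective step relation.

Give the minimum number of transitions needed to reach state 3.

Layered search for 3:
  L0 = {0}
  L1 = {2,5}
  L2 = {1,4}
  L3 = {3}
first hit 3 at d=3 via a·b·d

Answer: 3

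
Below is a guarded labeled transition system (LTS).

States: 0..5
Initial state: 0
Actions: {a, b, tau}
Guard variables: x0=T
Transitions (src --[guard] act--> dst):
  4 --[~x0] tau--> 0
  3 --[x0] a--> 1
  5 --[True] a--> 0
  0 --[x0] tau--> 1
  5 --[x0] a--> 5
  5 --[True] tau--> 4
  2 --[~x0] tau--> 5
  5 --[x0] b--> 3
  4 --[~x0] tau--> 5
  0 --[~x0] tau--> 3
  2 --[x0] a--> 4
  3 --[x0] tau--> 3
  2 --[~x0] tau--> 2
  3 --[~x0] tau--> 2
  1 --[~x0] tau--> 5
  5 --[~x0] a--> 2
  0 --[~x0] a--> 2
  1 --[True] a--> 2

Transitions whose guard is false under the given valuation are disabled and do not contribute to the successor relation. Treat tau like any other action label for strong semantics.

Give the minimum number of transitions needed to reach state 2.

Layered search for 2:
  L0 = {0}
  L1 = {1}
  L2 = {2}
depth(2)=2, e.g. tau·a

Answer: 2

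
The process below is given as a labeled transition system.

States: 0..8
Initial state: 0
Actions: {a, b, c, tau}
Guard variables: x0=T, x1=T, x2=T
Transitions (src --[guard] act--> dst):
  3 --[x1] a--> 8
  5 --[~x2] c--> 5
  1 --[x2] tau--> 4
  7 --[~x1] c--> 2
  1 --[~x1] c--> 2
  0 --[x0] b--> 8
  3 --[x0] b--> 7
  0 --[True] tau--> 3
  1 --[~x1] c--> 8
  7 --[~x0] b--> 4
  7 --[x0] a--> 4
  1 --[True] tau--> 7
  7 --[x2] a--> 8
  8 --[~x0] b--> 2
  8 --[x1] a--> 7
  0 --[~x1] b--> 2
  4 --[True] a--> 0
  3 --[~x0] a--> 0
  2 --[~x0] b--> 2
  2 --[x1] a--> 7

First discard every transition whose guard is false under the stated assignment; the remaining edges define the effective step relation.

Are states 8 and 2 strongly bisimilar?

Answer: BISIMILAR

Analysis:
Bisimulation quotient by refinement:
  round 0: {{0,1,2,3,4,5,6,7,8}}
  round 1: {{0},{1},{2,4,7,8},{3},{5,6}}
  round 2: {{0},{1},{2,7,8},{3},{4},{5,6}}
  round 3: {{0},{1},{2,8},{3},{4},{5,6},{7}}
Fixed point at round 4; 7 class(es).
8∈{2,8}, 2∈{2,8}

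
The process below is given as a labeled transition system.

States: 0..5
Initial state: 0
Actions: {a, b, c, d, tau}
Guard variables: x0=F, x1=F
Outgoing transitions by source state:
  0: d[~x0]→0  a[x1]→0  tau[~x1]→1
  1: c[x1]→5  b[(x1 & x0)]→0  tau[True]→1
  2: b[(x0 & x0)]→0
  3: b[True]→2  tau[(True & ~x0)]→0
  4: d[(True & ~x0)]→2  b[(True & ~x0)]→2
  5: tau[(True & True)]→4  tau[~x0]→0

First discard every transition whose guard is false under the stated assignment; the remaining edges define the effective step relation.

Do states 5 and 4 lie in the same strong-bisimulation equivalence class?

Answer: NOT BISIMILAR

Trace:
Compute ~ classes (split until stable):
  round 0: {{0,1,2,3,4,5}}
  round 1: {{0},{1,5},{2},{3},{4}}
  round 2: {{0},{1},{2},{3},{4},{5}}
stable after 3 split(s): 6 block(s)
[5]={5}  [4]={4}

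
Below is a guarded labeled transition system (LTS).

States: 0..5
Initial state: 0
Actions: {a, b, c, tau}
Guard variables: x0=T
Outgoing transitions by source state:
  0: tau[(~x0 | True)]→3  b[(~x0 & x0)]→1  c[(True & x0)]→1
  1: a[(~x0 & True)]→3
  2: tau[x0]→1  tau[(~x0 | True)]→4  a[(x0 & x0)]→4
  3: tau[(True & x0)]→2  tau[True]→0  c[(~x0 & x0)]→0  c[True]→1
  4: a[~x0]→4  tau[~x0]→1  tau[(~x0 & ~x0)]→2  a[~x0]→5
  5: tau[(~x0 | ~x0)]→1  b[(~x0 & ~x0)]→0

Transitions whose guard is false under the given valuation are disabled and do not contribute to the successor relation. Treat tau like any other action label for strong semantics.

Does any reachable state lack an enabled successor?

R = {0,1,2,3,4}
  0: c→1  tau→3  [2 exit(s)]
  1: ∅  [no exit]
  2: a→4  tau→1  tau→4  [3 exit(s)]
  3: c→1  tau→0  tau→2  [3 exit(s)]
  4: ∅  [no exit]
Path to 1: c

Answer: DEADLOCK at state 1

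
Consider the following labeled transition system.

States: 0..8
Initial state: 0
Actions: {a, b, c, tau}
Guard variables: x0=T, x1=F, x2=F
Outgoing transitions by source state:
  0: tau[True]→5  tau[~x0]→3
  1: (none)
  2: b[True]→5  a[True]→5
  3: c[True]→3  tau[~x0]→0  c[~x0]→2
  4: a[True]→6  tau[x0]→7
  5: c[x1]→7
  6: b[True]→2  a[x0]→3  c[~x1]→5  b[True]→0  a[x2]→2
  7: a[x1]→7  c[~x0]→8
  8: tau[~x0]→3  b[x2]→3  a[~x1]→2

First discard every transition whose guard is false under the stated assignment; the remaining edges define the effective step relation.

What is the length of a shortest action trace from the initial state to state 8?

Answer: UNREACHABLE

Working:
BFS to 8:
  Layer 0: {0}
  Layer 1: {5}
8 never appears.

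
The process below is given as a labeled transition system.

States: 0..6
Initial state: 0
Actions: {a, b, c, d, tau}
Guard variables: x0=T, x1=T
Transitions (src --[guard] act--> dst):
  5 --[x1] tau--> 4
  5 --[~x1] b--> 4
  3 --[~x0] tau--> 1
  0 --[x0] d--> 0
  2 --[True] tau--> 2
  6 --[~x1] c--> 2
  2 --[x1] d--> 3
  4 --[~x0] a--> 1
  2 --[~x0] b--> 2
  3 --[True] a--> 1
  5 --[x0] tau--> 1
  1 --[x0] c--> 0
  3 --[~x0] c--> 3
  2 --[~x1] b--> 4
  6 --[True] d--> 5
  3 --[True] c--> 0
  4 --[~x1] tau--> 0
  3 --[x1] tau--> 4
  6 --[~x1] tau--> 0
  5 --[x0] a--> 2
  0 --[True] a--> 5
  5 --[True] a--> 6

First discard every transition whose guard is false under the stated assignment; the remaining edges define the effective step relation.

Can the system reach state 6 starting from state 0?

Answer: REACHABLE

Trace:
13 transition(s) survive guard evaluation.
depth 0: {0}
depth 1: {5}  total {0,5}
depth 2: {1,2,4,6}  total {0,1,2,4,5,6}
depth 3: {3}  total {0,1,2,3,4,5,6}
Reach set: {0,1,2,3,4,5,6}
trace reaching 6: a·a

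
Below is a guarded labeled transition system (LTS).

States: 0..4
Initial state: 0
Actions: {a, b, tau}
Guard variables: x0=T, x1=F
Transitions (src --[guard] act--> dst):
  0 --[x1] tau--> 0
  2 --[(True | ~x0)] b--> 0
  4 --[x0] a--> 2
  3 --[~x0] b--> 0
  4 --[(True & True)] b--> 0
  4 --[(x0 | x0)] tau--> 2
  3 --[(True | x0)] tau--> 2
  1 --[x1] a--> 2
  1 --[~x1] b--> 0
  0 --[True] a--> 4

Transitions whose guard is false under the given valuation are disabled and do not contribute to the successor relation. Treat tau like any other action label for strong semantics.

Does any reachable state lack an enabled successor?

Reachable = {0,2,4}
  0: a→4  [deg 1]
  2: b→0  [deg 1]
  4: a→2  b→0  tau→2  [deg 3]

Answer: DEADLOCK-FREE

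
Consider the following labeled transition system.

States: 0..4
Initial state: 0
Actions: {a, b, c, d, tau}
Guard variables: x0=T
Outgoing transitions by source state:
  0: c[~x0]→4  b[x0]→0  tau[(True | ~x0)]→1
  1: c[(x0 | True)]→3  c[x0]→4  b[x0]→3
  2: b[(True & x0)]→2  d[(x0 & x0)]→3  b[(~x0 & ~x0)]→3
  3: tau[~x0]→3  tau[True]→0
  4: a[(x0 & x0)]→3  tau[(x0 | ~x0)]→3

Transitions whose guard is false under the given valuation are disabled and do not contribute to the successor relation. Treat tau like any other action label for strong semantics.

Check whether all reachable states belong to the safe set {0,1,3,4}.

Answer: INVARIANT HOLDS

Analysis:
Allowed set {0,1,3,4}
Reach set: {0,1,3,4}
  0: safe
  1: safe
  3: safe
  4: safe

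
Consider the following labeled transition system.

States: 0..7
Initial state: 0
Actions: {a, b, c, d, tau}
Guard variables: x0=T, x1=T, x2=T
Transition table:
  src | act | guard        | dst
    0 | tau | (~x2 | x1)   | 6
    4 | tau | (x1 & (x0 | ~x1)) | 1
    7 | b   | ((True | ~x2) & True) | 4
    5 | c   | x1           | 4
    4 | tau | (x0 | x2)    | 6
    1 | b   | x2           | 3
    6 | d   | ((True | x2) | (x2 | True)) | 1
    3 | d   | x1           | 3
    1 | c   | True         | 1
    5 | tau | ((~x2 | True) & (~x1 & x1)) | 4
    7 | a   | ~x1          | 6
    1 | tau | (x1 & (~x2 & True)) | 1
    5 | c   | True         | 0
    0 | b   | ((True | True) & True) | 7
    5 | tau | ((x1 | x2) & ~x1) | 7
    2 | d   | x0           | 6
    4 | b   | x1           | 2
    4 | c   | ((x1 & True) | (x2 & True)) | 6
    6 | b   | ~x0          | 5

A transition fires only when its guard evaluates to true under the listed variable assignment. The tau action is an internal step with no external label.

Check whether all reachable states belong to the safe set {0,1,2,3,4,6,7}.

Answer: INVARIANT HOLDS

Analysis:
Inv-set: {0,1,2,3,4,6,7}
R = {0,1,2,3,4,6,7}
  0: ✓
  1: ✓
  2: ✓
  3: ✓
  4: ✓
  6: ✓
  7: ✓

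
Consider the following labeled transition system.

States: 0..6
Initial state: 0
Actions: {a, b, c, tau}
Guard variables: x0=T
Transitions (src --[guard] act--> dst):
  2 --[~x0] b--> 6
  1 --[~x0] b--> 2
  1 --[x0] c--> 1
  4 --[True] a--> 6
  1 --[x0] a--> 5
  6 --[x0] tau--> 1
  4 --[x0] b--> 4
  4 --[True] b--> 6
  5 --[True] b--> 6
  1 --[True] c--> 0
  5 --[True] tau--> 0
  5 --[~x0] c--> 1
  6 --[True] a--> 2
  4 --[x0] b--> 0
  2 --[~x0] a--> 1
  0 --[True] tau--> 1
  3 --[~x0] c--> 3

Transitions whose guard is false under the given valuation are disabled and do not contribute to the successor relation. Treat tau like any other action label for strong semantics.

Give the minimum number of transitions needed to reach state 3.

Answer: UNREACHABLE

Working:
Breadth-first toward 3:
  L0 = {0}
  L1 = {1}
  L2 = {5}
  L3 = {6}
  L4 = {2}
3 never appears.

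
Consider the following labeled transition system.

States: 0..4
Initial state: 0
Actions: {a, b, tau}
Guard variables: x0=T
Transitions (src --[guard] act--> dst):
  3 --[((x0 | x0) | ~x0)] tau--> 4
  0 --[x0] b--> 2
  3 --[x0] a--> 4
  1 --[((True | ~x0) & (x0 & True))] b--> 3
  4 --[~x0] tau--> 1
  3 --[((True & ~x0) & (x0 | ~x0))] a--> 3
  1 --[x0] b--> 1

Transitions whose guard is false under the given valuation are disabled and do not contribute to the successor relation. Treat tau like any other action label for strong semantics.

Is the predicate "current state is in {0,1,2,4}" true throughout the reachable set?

Answer: INVARIANT HOLDS

Working:
Allowed set {0,1,2,4}
R = {0,2}
  0: safe
  2: safe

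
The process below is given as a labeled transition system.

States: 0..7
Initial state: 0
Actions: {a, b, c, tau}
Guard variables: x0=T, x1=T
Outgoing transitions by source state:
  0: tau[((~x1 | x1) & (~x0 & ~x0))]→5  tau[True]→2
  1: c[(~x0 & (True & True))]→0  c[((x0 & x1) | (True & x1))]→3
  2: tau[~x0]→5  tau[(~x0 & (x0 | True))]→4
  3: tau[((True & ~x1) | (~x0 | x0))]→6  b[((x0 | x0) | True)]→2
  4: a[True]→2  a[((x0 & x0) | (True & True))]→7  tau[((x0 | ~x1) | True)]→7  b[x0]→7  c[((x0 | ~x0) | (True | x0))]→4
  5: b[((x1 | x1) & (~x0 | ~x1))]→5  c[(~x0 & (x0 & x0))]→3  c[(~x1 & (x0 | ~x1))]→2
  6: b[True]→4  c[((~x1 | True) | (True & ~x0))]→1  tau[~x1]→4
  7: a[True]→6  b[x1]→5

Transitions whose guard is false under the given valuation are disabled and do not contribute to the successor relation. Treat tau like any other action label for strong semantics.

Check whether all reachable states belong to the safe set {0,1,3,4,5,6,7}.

Answer: INVARIANT VIOLATED at state 2

Analysis:
Safe = {0,1,3,4,5,6,7}
Reach set: {0,2}
  0: ✓
  2: VIOLATES
witness against invariant: tau → 2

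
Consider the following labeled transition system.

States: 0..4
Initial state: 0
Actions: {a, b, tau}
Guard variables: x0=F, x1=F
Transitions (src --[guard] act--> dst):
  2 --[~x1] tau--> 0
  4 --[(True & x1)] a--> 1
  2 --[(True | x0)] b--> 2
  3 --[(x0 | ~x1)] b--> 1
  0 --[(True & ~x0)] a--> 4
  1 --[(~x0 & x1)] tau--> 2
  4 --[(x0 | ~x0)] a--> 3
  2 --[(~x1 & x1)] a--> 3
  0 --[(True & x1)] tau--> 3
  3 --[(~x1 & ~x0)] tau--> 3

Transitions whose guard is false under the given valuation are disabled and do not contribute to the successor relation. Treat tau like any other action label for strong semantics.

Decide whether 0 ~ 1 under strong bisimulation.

Answer: NOT BISIMILAR

Working:
Bisimulation quotient by refinement:
  round 0: {{0,1,2,3,4}}
  round 1: {{0,4},{1},{2,3}}
  round 2: {{0},{1},{2},{3},{4}}
5 equivalence class(es) (converged in 3)
class of 0: {0}; class of 1: {1}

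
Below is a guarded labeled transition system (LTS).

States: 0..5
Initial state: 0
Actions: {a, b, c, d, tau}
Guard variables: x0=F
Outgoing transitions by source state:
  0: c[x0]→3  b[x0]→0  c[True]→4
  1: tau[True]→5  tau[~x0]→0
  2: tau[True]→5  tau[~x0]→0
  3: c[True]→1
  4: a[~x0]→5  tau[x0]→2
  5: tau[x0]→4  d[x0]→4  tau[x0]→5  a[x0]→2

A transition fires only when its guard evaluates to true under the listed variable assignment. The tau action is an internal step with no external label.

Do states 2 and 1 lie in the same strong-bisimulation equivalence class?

Answer: BISIMILAR

Analysis:
Refine partition for ~:
  π0 = {{0,1,2,3,4,5}}
  π1 = {{0,3},{1,2},{4},{5}}
  π2 = {{0},{1,2},{3},{4},{5}}
Fixed point at round 3; 5 class(es).
2∈{1,2}, 1∈{1,2}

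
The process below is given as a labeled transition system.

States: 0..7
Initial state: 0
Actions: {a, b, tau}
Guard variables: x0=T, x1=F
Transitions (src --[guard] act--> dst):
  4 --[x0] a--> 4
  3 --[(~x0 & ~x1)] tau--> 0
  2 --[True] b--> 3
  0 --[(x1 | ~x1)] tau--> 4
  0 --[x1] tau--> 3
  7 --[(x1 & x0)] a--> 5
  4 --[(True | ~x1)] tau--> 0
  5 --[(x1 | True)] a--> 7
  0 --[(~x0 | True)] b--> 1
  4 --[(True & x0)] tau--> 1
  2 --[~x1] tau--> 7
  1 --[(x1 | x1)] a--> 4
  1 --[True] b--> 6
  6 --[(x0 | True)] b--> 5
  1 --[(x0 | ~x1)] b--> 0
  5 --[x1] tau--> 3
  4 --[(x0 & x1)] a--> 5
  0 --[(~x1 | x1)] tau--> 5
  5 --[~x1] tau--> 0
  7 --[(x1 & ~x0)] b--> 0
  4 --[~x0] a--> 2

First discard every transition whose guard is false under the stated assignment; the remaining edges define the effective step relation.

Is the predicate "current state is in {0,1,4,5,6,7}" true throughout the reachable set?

Answer: INVARIANT HOLDS

Analysis:
Safe = {0,1,4,5,6,7}
R = {0,1,4,5,6,7}
  0: ok
  1: ok
  4: ok
  5: ok
  6: ok
  7: ok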